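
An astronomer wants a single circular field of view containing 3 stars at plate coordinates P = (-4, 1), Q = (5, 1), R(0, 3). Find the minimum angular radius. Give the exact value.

4.5

Side lengths²: PQ² = 81, PR² = 20, QR² = 29.
Since PQ² = 81 ≥ 29 + 20 = 49, the angle opposite PQ is not acute, so the smallest enclosing circle has PQ as diameter.
Centre = midpoint of PQ = (0.5, 1), r² = 81/4 = 20.25.
r = √(20.25) = 4.5.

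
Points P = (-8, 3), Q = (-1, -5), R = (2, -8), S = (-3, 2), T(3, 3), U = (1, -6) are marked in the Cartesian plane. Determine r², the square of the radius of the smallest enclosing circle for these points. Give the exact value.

The minimum enclosing circle of a finite set is fixed by two of the points (as a diameter) or three (as a circumcircle).
The minimum enclosing circle is determined by three boundary points: P, R, T.
Their circumcentre is (-2.5, -45/22) with r² = 13481/242.
The farthest remaining point U is at distance² 6749/242 ≤ 13481/242.

13481/242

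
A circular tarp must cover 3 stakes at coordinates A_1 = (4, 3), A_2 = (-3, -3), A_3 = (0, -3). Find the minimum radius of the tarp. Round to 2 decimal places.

Side lengths²: A_1A_2² = 85, A_1A_3² = 52, A_2A_3² = 9.
Since A_1A_2² = 85 ≥ 52 + 9 = 61, the angle opposite A_1A_2 is not acute, so the smallest enclosing circle has A_1A_2 as diameter.
Centre = midpoint of A_1A_2 = (0.5, 0), r² = 85/4 = 21.25.
r = √(21.25) ≈ 4.61.

4.61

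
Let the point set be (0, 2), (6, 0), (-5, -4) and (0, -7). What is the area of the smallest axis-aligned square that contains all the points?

The bounding box has width 11 and height 9.
An axis-aligned square enclosing the set must have side ≥ max(width, height).
So the minimum side is max(11, 9) = 11.
Area = 11² = 121.

121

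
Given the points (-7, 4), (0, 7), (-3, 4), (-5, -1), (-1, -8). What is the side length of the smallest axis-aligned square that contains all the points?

15

The bounding box has width 7 and height 15.
An axis-aligned square enclosing the set must have side ≥ max(width, height).
So the minimum side is max(7, 15) = 15.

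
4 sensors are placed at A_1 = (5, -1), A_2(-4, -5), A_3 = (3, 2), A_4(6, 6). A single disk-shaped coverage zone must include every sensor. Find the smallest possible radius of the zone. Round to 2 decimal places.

7.43

The minimum enclosing circle of a finite set is fixed by two of the points (as a diameter) or three (as a circumcircle).
The farthest pair is A_2–A_4 with squared distance 221. The circle on this segment as diameter has centre (1, 0.5) and r² = 221/4 = 55.25.
Check A_1: distance² to centre = 18.25 ≤ 55.25, so it lies inside.
All remaining points lie in this disk, and no smaller disk contains both endpoints, so this is the minimum enclosing circle.
r = √(55.25) ≈ 7.43.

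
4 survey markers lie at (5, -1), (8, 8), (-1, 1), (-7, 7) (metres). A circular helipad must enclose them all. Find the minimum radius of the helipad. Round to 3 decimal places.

The minimum enclosing circle of a finite set is fixed by two of the points (as a diameter) or three (as a circumcircle).
The minimum enclosing circle is determined by three boundary points: (5, -1), (8, 8), (-7, 7).
Their circumcentre is (7/11, 60/11) with r² = 7345/121.
The farthest remaining point (-1, 1) is at distance² 2725/121 ≤ 7345/121.
r = √(7345/121) ≈ 7.791.

7.791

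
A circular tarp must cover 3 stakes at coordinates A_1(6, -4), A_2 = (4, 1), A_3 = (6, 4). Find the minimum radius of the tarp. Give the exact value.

4

Side lengths²: A_1A_2² = 29, A_1A_3² = 64, A_2A_3² = 13.
Since A_1A_3² = 64 ≥ 29 + 13 = 42, the angle opposite A_1A_3 is not acute, so the smallest enclosing circle has A_1A_3 as diameter.
Centre = midpoint of A_1A_3 = (6, 0), r² = 64/4 = 16.
r = √16 = 4.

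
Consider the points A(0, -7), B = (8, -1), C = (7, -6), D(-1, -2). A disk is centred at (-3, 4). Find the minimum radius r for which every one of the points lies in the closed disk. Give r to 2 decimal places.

The required radius is the distance from (-3, 4) to the farthest point.
Squared distances: 130, 146, 200, 40.
Maximum is 200, attained at C.
r = √200 ≈ 14.14.

14.14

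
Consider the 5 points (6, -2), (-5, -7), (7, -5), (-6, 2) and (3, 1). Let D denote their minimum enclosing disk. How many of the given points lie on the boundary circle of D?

3

The minimum enclosing circle is determined by three boundary points: (-5, -7), (7, -5), (-6, 2).
Their circumcentre is (17/55, -102/55) with r² = 165353/3025.
The farthest remaining point (6, -2) is at distance² 98033/3025 ≤ 165353/3025.
The points at distance exactly r from the centre are (-5, -7), (7, -5), (-6, 2) — 3 points.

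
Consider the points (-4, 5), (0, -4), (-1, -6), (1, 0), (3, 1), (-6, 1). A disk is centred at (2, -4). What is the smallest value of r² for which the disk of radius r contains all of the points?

The required radius is the distance from (2, -4) to the farthest point.
Squared distances: 117, 4, 13, 17, 26, 89.
Maximum is 117, attained at (-4, 5).

117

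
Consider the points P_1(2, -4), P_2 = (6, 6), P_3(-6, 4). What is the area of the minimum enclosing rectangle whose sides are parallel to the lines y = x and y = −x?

In coordinates u = x + y, v = x − y the rectangle is axis-aligned; the map (x,y)→(u,v) scales areas by 2.
u-values: -2, 12, -2; range = 12 − (-2) = 14.
v-values: 6, 0, -10; range = 6 − (-10) = 16.
Area = (14 × 16) / 2 = 112.

112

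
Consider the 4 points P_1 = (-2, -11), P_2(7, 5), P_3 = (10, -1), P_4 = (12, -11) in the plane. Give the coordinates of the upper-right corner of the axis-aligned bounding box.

x-range [-2, 12], y-range [-11, 5].
The upper-right corner is (12, 5).

(12, 5)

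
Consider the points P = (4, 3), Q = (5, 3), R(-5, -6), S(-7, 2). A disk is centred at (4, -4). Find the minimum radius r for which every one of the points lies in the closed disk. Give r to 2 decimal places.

The required radius is the distance from (4, -4) to the farthest point.
Squared distances: 49, 50, 85, 157.
Maximum is 157, attained at S.
r = √157 ≈ 12.53.

12.53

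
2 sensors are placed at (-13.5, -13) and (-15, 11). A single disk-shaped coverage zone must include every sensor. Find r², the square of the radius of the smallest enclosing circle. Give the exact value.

144.5625

The smallest circle enclosing two points has them as diameter endpoints.
Centre = midpoint = (-14.25, -1); r² = |(-13.5, -13)−(-15, 11)|²/4 = 578.25/4 = 144.5625.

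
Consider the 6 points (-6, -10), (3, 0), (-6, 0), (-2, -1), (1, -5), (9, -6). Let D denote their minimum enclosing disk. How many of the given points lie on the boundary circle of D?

By Welzl's lemma the MEC is supported by two points (diametrically opposite) or three points (on a circumcircle).
The minimum enclosing circle is determined by three boundary points: (-6, -10), (-6, 0), (9, -6).
Their circumcentre is (0.7, -5) with r² = 69.89.
The farthest remaining point (3, 0) is at distance² 30.29 ≤ 69.89.
The points at distance exactly r from the centre are (-6, -10), (-6, 0), (9, -6) — 3 points.

3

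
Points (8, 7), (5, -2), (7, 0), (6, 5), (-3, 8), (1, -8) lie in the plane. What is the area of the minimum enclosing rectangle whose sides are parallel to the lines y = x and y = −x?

220

In coordinates u = x + y, v = x − y the rectangle is axis-aligned; the map (x,y)→(u,v) scales areas by 2.
u-values: 15, 3, 7, 11, 5, -7; range = 15 − (-7) = 22.
v-values: 1, 7, 7, 1, -11, 9; range = 9 − (-11) = 20.
Area = (22 × 20) / 2 = 220.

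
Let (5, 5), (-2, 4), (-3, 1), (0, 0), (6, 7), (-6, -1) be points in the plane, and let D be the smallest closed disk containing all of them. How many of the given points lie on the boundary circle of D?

A smallest enclosing disk is always determined by at most three of the input points on its boundary.
The farthest pair is (6, 7)–(-6, -1) with squared distance 208. The circle on this segment as diameter has centre (0, 3) and r² = 208/4 = 52.
Check (5, 5): distance² to centre = 29 ≤ 52, so it lies inside.
All remaining points lie in this disk, and no smaller disk contains both endpoints, so this is the minimum enclosing circle.
The points at distance exactly r from the centre are (6, 7), (-6, -1) — 2 points.

2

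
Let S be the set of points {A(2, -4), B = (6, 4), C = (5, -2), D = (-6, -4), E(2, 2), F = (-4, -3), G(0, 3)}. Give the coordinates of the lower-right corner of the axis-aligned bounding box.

(6, -4)

x-range [-6, 6], y-range [-4, 4].
The lower-right corner is (6, -4).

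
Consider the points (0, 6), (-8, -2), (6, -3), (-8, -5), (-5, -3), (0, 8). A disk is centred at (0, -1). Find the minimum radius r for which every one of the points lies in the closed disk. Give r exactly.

The required radius is the distance from (0, -1) to the farthest point.
Squared distances: 49, 65, 40, 80, 29, 81.
Maximum is 81, attained at (0, 8).
r = √81 = 9.

9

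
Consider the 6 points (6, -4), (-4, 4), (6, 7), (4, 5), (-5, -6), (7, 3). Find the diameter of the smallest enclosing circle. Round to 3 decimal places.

A smallest enclosing disk is always determined by at most three of the input points on its boundary.
The farthest pair is (6, 7)–(-5, -6) with squared distance 290. The circle on this segment as diameter has centre (0.5, 0.5) and r² = 290/4 = 72.5.
Check (6, -4): distance² to centre = 50.5 ≤ 72.5, so it lies inside.
All remaining points lie in this disk, and no smaller disk contains both endpoints, so this is the minimum enclosing circle.
Diameter = 2r = 2√(72.5) ≈ 17.029.

17.029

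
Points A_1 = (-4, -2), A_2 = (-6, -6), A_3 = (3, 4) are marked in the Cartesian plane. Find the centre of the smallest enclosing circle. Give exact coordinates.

(-1.5, -1)

Side lengths²: A_1A_2² = 20, A_1A_3² = 85, A_2A_3² = 181.
Since A_2A_3² = 181 ≥ 85 + 20 = 105, the angle opposite A_2A_3 is not acute, so the smallest enclosing circle has A_2A_3 as diameter.
Centre = midpoint of A_2A_3 = (-1.5, -1), r² = 181/4 = 45.25.
Centre = (-1.5, -1).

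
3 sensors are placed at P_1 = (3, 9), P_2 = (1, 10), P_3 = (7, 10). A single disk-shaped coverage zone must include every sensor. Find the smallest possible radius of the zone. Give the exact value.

3

Side lengths²: P_1P_2² = 5, P_1P_3² = 17, P_2P_3² = 36.
Since P_2P_3² = 36 ≥ 17 + 5 = 22, the angle opposite P_2P_3 is not acute, so the smallest enclosing circle has P_2P_3 as diameter.
Centre = midpoint of P_2P_3 = (4, 10), r² = 36/4 = 9.
r = √9 = 3.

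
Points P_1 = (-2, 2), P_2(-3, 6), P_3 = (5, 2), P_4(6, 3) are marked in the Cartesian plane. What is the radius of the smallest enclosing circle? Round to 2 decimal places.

4.74

By Welzl's lemma the MEC is supported by two points (diametrically opposite) or three points (on a circumcircle).
The farthest pair is P_2–P_4 with squared distance 90. The circle on this segment as diameter has centre (1.5, 4.5) and r² = 90/4 = 22.5.
Check P_1: distance² to centre = 18.5 ≤ 22.5, so it lies inside.
All remaining points lie in this disk, and no smaller disk contains both endpoints, so this is the minimum enclosing circle.
r = √(22.5) ≈ 4.74.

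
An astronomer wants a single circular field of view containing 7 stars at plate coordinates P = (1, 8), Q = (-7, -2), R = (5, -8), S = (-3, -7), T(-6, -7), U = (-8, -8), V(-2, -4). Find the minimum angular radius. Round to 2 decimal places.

9.46

The minimum enclosing circle of a finite set is fixed by two of the points (as a diameter) or three (as a circumcircle).
The minimum enclosing circle is determined by three boundary points: P, R, U.
Their circumcentre is (-1.5, -1.125) with r² = 89.515625.
The farthest remaining point T is at distance² 54.765625 ≤ 89.515625.
r = √(89.515625) ≈ 9.46.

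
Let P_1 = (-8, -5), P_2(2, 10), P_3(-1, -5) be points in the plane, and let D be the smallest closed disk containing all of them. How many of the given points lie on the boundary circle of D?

2

Side lengths²: P_1P_2² = 325, P_1P_3² = 49, P_2P_3² = 234.
Since P_1P_2² = 325 ≥ 234 + 49 = 283, the angle opposite P_1P_2 is not acute, so the smallest enclosing circle has P_1P_2 as diameter.
Centre = midpoint of P_1P_2 = (-3, 2.5), r² = 325/4 = 81.25.
The points at distance exactly r from the centre are P_1, P_2 — 2 points.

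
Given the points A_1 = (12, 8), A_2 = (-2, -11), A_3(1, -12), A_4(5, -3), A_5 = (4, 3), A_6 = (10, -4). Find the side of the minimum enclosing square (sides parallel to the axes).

20

The bounding box has width 14 and height 20.
An axis-aligned square enclosing the set must have side ≥ max(width, height).
So the minimum side is max(14, 20) = 20.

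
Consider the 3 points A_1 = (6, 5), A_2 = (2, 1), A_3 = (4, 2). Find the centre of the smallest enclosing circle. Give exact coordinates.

Side lengths²: A_1A_2² = 32, A_1A_3² = 13, A_2A_3² = 5.
Since A_1A_2² = 32 ≥ 13 + 5 = 18, the angle opposite A_1A_2 is not acute, so the smallest enclosing circle has A_1A_2 as diameter.
Centre = midpoint of A_1A_2 = (4, 3), r² = 32/4 = 8.
Centre = (4, 3).

(4, 3)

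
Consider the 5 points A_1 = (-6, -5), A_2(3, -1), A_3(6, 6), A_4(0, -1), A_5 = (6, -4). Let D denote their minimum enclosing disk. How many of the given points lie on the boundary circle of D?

The minimum enclosing circle of a finite set is fixed by two of the points (as a diameter) or three (as a circumcircle).
The farthest pair is A_1–A_3 with squared distance 265. The circle on this segment as diameter has centre (0, 0.5) and r² = 265/4 = 66.25.
Check A_2: distance² to centre = 11.25 ≤ 66.25, so it lies inside.
All remaining points lie in this disk, and no smaller disk contains both endpoints, so this is the minimum enclosing circle.
The points at distance exactly r from the centre are A_1, A_3 — 2 points.

2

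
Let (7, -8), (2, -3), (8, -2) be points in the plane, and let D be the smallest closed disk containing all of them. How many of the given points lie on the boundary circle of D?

3

Call the three points A, B, C in the order given.
Side lengths²: AB² = 50, AC² = 37, BC² = 37.
Since AB² = 50 < 37 + 37 = 74, the triangle is acute, so the smallest enclosing circle is the circumcircle.
Circumcentre = (75/14, -65/14), r² = 1369/98.
The points at distance exactly r from the centre are (7, -8), (2, -3), (8, -2) — 3 points.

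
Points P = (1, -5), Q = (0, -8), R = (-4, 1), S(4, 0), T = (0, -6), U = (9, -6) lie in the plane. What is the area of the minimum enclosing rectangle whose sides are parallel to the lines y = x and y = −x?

120

In coordinates u = x + y, v = x − y the rectangle is axis-aligned; the map (x,y)→(u,v) scales areas by 2.
u-values: -4, -8, -3, 4, -6, 3; range = 4 − (-8) = 12.
v-values: 6, 8, -5, 4, 6, 15; range = 15 − (-5) = 20.
Area = (12 × 20) / 2 = 120.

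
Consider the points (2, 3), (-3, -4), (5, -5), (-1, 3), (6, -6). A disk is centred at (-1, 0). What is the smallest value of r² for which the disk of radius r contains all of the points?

85

The required radius is the distance from (-1, 0) to the farthest point.
Squared distances: 18, 20, 61, 9, 85.
Maximum is 85, attained at (6, -6).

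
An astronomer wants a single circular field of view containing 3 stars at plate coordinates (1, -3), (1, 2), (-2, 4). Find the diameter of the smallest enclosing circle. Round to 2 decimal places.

Call the three points A, B, C in the order given.
Side lengths²: AB² = 25, AC² = 58, BC² = 13.
Since AC² = 58 ≥ 25 + 13 = 38, the angle opposite AC is not acute, so the smallest enclosing circle has AC as diameter.
Centre = midpoint of AC = (-0.5, 0.5), r² = 58/4 = 14.5.
Diameter = 2r = 2√(14.5) ≈ 7.62.

7.62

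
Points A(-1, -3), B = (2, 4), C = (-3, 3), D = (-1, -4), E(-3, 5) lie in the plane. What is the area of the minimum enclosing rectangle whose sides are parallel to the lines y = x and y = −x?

In coordinates u = x + y, v = x − y the rectangle is axis-aligned; the map (x,y)→(u,v) scales areas by 2.
u-values: -4, 6, 0, -5, 2; range = 6 − (-5) = 11.
v-values: 2, -2, -6, 3, -8; range = 3 − (-8) = 11.
Area = (11 × 11) / 2 = 60.5.

60.5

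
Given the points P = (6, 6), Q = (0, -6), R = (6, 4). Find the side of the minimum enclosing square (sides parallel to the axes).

The bounding box has width 6 and height 12.
An axis-aligned square enclosing the set must have side ≥ max(width, height).
So the minimum side is max(6, 12) = 12.

12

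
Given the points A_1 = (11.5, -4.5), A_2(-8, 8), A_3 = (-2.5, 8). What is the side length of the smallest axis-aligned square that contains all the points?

The bounding box has width 19.5 and height 12.5.
An axis-aligned square enclosing the set must have side ≥ max(width, height).
So the minimum side is max(19.5, 12.5) = 19.5.

19.5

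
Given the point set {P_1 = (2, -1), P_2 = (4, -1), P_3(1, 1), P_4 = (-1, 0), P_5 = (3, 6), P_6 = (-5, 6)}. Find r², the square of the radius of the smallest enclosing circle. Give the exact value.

By Welzl's lemma the MEC is supported by two points (diametrically opposite) or three points (on a circumcircle).
The farthest pair is P_2–P_6 with squared distance 130. The circle on this segment as diameter has centre (-0.5, 2.5) and r² = 130/4 = 32.5.
Check P_1: distance² to centre = 18.5 ≤ 32.5, so it lies inside.
All remaining points lie in this disk, and no smaller disk contains both endpoints, so this is the minimum enclosing circle.

32.5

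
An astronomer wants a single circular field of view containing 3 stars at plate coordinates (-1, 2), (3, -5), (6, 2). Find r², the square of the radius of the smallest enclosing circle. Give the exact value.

Call the three points A, B, C in the order given.
Side lengths²: AB² = 65, AC² = 49, BC² = 58.
Since AB² = 65 < 58 + 49 = 107, the triangle is acute, so the smallest enclosing circle is the circumcircle.
Circumcentre = (2.5, -9/14), r² = 1885/98.

1885/98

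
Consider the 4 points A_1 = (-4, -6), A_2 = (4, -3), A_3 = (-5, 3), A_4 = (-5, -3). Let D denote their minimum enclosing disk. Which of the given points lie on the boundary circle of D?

The minimum enclosing circle of a finite set is fixed by two of the points (as a diameter) or three (as a circumcircle).
The minimum enclosing circle is determined by three boundary points: A_1, A_2, A_3.
Their circumcentre is (-1.26, -1.14) with r² = 31.1272.
The farthest remaining point A_4 is at distance² 17.4472 ≤ 31.1272.
The points at distance exactly r from the centre are A_1, A_2, A_3 — 3 points.

A_1, A_2, A_3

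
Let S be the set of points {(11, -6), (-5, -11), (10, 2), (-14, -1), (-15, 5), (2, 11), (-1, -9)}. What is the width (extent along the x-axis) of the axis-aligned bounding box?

max x = 11, min x = -15, so width = 26.

26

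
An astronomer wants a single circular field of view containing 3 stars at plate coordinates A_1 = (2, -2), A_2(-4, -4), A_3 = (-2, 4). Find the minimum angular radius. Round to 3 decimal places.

4.274

Side lengths²: A_1A_2² = 40, A_1A_3² = 52, A_2A_3² = 68.
Since A_2A_3² = 68 < 52 + 40 = 92, the triangle is acute, so the smallest enclosing circle is the circumcircle.
Circumcentre = (-21/11, -3/11), r² = 2210/121.
r = √(2210/121) ≈ 4.274.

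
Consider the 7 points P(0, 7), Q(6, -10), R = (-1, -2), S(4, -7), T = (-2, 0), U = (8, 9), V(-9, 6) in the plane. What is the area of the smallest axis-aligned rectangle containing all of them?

323

x ranges over [-9, 8], width 17.
y ranges over [-10, 9], height 19.
Area = 17 × 19 = 323.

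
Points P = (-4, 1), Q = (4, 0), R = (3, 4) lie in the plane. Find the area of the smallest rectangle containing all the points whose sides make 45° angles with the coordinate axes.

45

In coordinates u = x + y, v = x − y the rectangle is axis-aligned; the map (x,y)→(u,v) scales areas by 2.
u-values: -3, 4, 7; range = 7 − (-3) = 10.
v-values: -5, 4, -1; range = 4 − (-5) = 9.
Area = (10 × 9) / 2 = 45.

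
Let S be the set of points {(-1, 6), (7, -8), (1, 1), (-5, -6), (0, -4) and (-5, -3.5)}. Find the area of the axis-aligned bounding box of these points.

x ranges over [-5, 7], width 12.
y ranges over [-8, 6], height 14.
Area = 12 × 14 = 168.

168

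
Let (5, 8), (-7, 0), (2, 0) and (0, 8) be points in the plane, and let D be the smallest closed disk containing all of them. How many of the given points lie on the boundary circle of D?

2

A smallest enclosing disk is always determined by at most three of the input points on its boundary.
The farthest pair is (5, 8)–(-7, 0) with squared distance 208. The circle on this segment as diameter has centre (-1, 4) and r² = 208/4 = 52.
Check (2, 0): distance² to centre = 25 ≤ 52, so it lies inside.
All remaining points lie in this disk, and no smaller disk contains both endpoints, so this is the minimum enclosing circle.
The points at distance exactly r from the centre are (5, 8), (-7, 0) — 2 points.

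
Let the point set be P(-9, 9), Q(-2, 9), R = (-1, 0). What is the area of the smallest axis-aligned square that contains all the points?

The bounding box has width 8 and height 9.
An axis-aligned square enclosing the set must have side ≥ max(width, height).
So the minimum side is max(8, 9) = 9.
Area = 9² = 81.

81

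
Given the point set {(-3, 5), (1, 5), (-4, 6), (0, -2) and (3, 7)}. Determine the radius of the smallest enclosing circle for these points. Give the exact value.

The minimum enclosing circle of a finite set is fixed by two of the points (as a diameter) or three (as a circumcircle).
The minimum enclosing circle is determined by three boundary points: (-4, 6), (0, -2), (3, 7).
Their circumcentre is (0, 3) with r² = 25.
The farthest remaining point (-3, 5) is at distance² 13 ≤ 25.
r = √25 = 5.

5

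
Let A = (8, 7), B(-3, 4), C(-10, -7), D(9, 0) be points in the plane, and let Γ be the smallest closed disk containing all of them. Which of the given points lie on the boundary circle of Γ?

A smallest enclosing disk is always determined by at most three of the input points on its boundary.
The farthest pair is A–C with squared distance 520. The circle on this segment as diameter has centre (-1, 0) and r² = 520/4 = 130.
Check B: distance² to centre = 20 ≤ 130, so it lies inside.
All remaining points lie in this disk, and no smaller disk contains both endpoints, so this is the minimum enclosing circle.
The points at distance exactly r from the centre are A, C — 2 points.

A, C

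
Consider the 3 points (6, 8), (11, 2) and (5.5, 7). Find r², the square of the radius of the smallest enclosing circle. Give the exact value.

Call the three points A, B, C in the order given.
Side lengths²: AB² = 61, AC² = 1.25, BC² = 55.25.
Since AB² = 61 ≥ 55.25 + 1.25 = 56.5, the angle opposite AB is not acute, so the smallest enclosing circle has AB as diameter.
Centre = midpoint of AB = (8.5, 5), r² = 61/4 = 15.25.

15.25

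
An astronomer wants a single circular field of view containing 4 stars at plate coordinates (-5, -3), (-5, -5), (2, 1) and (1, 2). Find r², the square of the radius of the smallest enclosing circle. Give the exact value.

The minimum enclosing circle is determined by three boundary points: (-5, -5), (2, 1), (1, 2).
Their circumcentre is (-45/26, -45/26) with r² = 7225/338.
The farthest remaining point (-5, -3) is at distance² 4157/338 ≤ 7225/338.

7225/338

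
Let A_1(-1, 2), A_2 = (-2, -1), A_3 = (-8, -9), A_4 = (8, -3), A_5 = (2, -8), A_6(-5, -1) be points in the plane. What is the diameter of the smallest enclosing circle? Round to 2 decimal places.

17.09

The farthest pair is A_3–A_4 with squared distance 292. The circle on this segment as diameter has centre (0, -6) and r² = 292/4 = 73.
Check A_1: distance² to centre = 65 ≤ 73, so it lies inside.
All remaining points lie in this disk, and no smaller disk contains both endpoints, so this is the minimum enclosing circle.
Diameter = 2r = 2√73 ≈ 17.09.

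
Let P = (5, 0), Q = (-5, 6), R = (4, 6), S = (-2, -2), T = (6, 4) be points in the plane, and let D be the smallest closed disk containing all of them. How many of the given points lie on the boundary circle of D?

3

A smallest enclosing disk is always determined by at most three of the input points on its boundary.
The minimum enclosing circle is determined by three boundary points: P, Q, T.
Their circumcentre is (9/46, 153/46) with r² = 36125/1058.
The farthest remaining point S is at distance² 35113/1058 ≤ 36125/1058.
The points at distance exactly r from the centre are P, Q, T — 3 points.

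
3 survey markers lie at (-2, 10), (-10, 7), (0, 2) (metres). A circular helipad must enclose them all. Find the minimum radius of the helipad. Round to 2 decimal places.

Call the three points A, B, C in the order given.
Side lengths²: AB² = 73, AC² = 68, BC² = 125.
Since BC² = 125 < 73 + 68 = 141, the triangle is acute, so the smallest enclosing circle is the circumcircle.
Circumcentre = (-33/7, 71/14), r² = 6205/196.
r = √(6205/196) ≈ 5.63.

5.63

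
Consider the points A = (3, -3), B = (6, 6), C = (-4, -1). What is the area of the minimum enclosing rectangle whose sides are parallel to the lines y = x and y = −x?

76.5

In coordinates u = x + y, v = x − y the rectangle is axis-aligned; the map (x,y)→(u,v) scales areas by 2.
u-values: 0, 12, -5; range = 12 − (-5) = 17.
v-values: 6, 0, -3; range = 6 − (-3) = 9.
Area = (17 × 9) / 2 = 76.5.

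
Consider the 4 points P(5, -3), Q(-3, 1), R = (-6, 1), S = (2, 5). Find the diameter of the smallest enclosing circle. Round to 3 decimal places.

11.769

A smallest enclosing disk is always determined by at most three of the input points on its boundary.
The minimum enclosing circle is determined by three boundary points: P, R, S.
Their circumcentre is (-11/38, -8/19) with r² = 50005/1444.
The farthest remaining point Q is at distance² 13525/1444 ≤ 50005/1444.
Diameter = 2r = 2√(50005/1444) ≈ 11.769.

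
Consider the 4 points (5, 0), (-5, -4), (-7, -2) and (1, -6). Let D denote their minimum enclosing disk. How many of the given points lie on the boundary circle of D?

2

The minimum enclosing circle of a finite set is fixed by two of the points (as a diameter) or three (as a circumcircle).
The farthest pair is (5, 0)–(-7, -2) with squared distance 148. The circle on this segment as diameter has centre (-1, -1) and r² = 148/4 = 37.
Check (-5, -4): distance² to centre = 25 ≤ 37, so it lies inside.
All remaining points lie in this disk, and no smaller disk contains both endpoints, so this is the minimum enclosing circle.
The points at distance exactly r from the centre are (5, 0), (-7, -2) — 2 points.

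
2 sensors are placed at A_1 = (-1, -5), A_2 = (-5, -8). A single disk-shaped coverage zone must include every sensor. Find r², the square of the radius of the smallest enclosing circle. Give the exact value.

6.25

The smallest circle enclosing two points has them as diameter endpoints.
Centre = midpoint = (-3, -6.5); r² = |A_1A_2|²/4 = 25/4 = 6.25.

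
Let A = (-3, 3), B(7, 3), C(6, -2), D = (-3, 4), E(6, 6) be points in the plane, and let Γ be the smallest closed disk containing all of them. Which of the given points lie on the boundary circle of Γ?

C, D, E

A smallest enclosing disk is always determined by at most three of the input points on its boundary.
The minimum enclosing circle is determined by three boundary points: C, D, E.
Their circumcentre is (13/6, 2) with r² = 1105/36.
The farthest remaining point A is at distance² 997/36 ≤ 1105/36.
The points at distance exactly r from the centre are C, D, E — 3 points.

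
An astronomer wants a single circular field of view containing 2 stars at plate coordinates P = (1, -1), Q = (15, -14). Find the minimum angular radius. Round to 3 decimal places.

9.552

The smallest circle enclosing two points has them as diameter endpoints.
Centre = midpoint = (8, -7.5); r² = |PQ|²/4 = 365/4 = 91.25.
r = √(91.25) ≈ 9.552.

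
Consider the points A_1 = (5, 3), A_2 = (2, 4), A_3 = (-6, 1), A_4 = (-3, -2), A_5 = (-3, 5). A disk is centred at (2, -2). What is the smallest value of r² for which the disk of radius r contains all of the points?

74

The required radius is the distance from (2, -2) to the farthest point.
Squared distances: 34, 36, 73, 25, 74.
Maximum is 74, attained at A_5.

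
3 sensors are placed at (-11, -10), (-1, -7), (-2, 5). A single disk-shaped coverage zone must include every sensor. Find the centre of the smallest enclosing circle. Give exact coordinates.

(-6.5, -2.5)

Call the three points A, B, C in the order given.
Side lengths²: AB² = 109, AC² = 306, BC² = 145.
Since AC² = 306 ≥ 145 + 109 = 254, the angle opposite AC is not acute, so the smallest enclosing circle has AC as diameter.
Centre = midpoint of AC = (-6.5, -2.5), r² = 306/4 = 76.5.
Centre = (-6.5, -2.5).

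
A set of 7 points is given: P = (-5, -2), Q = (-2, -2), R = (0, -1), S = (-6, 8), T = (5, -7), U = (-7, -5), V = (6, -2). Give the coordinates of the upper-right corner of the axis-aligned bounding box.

x-range [-7, 6], y-range [-7, 8].
The upper-right corner is (6, 8).

(6, 8)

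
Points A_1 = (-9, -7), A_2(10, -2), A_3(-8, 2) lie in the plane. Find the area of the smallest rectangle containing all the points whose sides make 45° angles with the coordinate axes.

264

In coordinates u = x + y, v = x − y the rectangle is axis-aligned; the map (x,y)→(u,v) scales areas by 2.
u-values: -16, 8, -6; range = 8 − (-16) = 24.
v-values: -2, 12, -10; range = 12 − (-10) = 22.
Area = (24 × 22) / 2 = 264.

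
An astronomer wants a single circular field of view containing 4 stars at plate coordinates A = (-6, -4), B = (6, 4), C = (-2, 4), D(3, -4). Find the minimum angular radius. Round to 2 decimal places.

A smallest enclosing disk is always determined by at most three of the input points on its boundary.
The farthest pair is A–B with squared distance 208. The circle on this segment as diameter has centre (0, 0) and r² = 208/4 = 52.
Check C: distance² to centre = 20 ≤ 52, so it lies inside.
All remaining points lie in this disk, and no smaller disk contains both endpoints, so this is the minimum enclosing circle.
r = √52 ≈ 7.21.

7.21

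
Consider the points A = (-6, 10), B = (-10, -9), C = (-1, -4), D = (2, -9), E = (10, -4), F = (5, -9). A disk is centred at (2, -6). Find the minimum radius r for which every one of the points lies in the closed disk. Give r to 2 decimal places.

17.89

The required radius is the distance from (2, -6) to the farthest point.
Squared distances: 320, 153, 13, 9, 68, 18.
Maximum is 320, attained at A.
r = √320 ≈ 17.89.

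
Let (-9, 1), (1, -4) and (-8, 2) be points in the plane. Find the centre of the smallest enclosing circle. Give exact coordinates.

(-4, -1.5)

Call the three points A, B, C in the order given.
Side lengths²: AB² = 125, AC² = 2, BC² = 117.
Since AB² = 125 ≥ 117 + 2 = 119, the angle opposite AB is not acute, so the smallest enclosing circle has AB as diameter.
Centre = midpoint of AB = (-4, -1.5), r² = 125/4 = 31.25.
Centre = (-4, -1.5).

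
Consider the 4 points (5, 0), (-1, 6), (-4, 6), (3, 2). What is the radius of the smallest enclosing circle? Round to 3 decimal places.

The farthest pair is (5, 0)–(-4, 6) with squared distance 117. The circle on this segment as diameter has centre (0.5, 3) and r² = 117/4 = 29.25.
Check (-1, 6): distance² to centre = 11.25 ≤ 29.25, so it lies inside.
All remaining points lie in this disk, and no smaller disk contains both endpoints, so this is the minimum enclosing circle.
r = √(29.25) ≈ 5.408.

5.408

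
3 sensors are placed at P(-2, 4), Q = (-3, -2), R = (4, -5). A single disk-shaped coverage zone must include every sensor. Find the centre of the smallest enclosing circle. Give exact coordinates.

Side lengths²: PQ² = 37, PR² = 117, QR² = 58.
Since PR² = 117 ≥ 58 + 37 = 95, the angle opposite PR is not acute, so the smallest enclosing circle has PR as diameter.
Centre = midpoint of PR = (1, -0.5), r² = 117/4 = 29.25.
Centre = (1, -0.5).

(1, -0.5)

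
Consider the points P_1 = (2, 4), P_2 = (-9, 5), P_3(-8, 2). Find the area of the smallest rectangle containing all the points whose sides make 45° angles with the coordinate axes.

In coordinates u = x + y, v = x − y the rectangle is axis-aligned; the map (x,y)→(u,v) scales areas by 2.
u-values: 6, -4, -6; range = 6 − (-6) = 12.
v-values: -2, -14, -10; range = -2 − (-14) = 12.
Area = (12 × 12) / 2 = 72.

72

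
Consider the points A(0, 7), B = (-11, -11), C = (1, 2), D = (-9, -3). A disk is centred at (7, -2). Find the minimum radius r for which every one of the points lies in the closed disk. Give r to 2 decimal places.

The required radius is the distance from (7, -2) to the farthest point.
Squared distances: 130, 405, 52, 257.
Maximum is 405, attained at B.
r = √405 ≈ 20.12.

20.12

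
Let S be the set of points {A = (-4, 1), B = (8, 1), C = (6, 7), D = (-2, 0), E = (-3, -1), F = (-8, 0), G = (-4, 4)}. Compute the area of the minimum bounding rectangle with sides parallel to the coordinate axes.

128

x ranges over [-8, 8], width 16.
y ranges over [-1, 7], height 8.
Area = 16 × 8 = 128.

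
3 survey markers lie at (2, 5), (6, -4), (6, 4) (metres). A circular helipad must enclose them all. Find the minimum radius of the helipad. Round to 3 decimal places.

4.924

Call the three points A, B, C in the order given.
Side lengths²: AB² = 97, AC² = 17, BC² = 64.
Since AB² = 97 ≥ 64 + 17 = 81, the angle opposite AB is not acute, so the smallest enclosing circle has AB as diameter.
Centre = midpoint of AB = (4, 0.5), r² = 97/4 = 24.25.
r = √(24.25) ≈ 4.924.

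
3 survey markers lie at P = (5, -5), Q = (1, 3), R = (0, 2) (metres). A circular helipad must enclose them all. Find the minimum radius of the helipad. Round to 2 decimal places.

4.47

Side lengths²: PQ² = 80, PR² = 74, QR² = 2.
Since PQ² = 80 ≥ 74 + 2 = 76, the angle opposite PQ is not acute, so the smallest enclosing circle has PQ as diameter.
Centre = midpoint of PQ = (3, -1), r² = 80/4 = 20.
r = √20 ≈ 4.47.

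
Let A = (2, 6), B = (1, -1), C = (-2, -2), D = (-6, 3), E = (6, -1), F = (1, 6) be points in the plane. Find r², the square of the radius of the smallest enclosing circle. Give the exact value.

40

A smallest enclosing disk is always determined by at most three of the input points on its boundary.
The farthest pair is D–E with squared distance 160. The circle on this segment as diameter has centre (0, 1) and r² = 160/4 = 40.
Check A: distance² to centre = 29 ≤ 40, so it lies inside.
All remaining points lie in this disk, and no smaller disk contains both endpoints, so this is the minimum enclosing circle.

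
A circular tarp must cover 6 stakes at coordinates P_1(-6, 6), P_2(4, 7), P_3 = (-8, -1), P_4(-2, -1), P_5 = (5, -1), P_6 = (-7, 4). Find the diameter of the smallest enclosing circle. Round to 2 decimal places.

By Welzl's lemma the MEC is supported by two points (diametrically opposite) or three points (on a circumcircle).
The minimum enclosing circle is determined by three boundary points: P_2, P_3, P_5.
Their circumcentre is (-1.5, 2.25) with r² = 52.8125.
The farthest remaining point P_1 is at distance² 34.3125 ≤ 52.8125.
Diameter = 2r = 2√(52.8125) ≈ 14.53.

14.53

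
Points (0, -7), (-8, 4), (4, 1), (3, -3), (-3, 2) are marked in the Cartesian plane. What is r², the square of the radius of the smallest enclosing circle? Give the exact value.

15725/324

By Welzl's lemma the MEC is supported by two points (diametrically opposite) or three points (on a circumcircle).
The minimum enclosing circle is determined by three boundary points: (0, -7), (-8, 4), (4, 1).
Their circumcentre is (-25/9, -11/18) with r² = 15725/324.
The farthest remaining point (3, -3) is at distance² 12665/324 ≤ 15725/324.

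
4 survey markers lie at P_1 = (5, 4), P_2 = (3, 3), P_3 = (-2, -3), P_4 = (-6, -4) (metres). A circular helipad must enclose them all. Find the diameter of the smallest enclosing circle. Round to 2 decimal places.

By Welzl's lemma the MEC is supported by two points (diametrically opposite) or three points (on a circumcircle).
The farthest pair is P_1–P_4 with squared distance 185. The circle on this segment as diameter has centre (-0.5, 0) and r² = 185/4 = 46.25.
Check P_2: distance² to centre = 21.25 ≤ 46.25, so it lies inside.
All remaining points lie in this disk, and no smaller disk contains both endpoints, so this is the minimum enclosing circle.
Diameter = 2r = 2√(46.25) ≈ 13.60.

13.60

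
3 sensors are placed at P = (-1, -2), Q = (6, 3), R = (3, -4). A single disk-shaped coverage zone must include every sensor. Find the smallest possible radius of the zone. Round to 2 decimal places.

4.31

Side lengths²: PQ² = 74, PR² = 20, QR² = 58.
Since PQ² = 74 < 58 + 20 = 78, the triangle is acute, so the smallest enclosing circle is the circumcircle.
Circumcentre = (45/17, 5/17), r² = 5365/289.
r = √(5365/289) ≈ 4.31.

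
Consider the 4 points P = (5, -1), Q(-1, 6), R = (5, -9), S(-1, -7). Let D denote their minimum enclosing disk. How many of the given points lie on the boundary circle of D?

2

A smallest enclosing disk is always determined by at most three of the input points on its boundary.
The farthest pair is Q–R with squared distance 261. The circle on this segment as diameter has centre (2, -1.5) and r² = 261/4 = 65.25.
Check P: distance² to centre = 9.25 ≤ 65.25, so it lies inside.
All remaining points lie in this disk, and no smaller disk contains both endpoints, so this is the minimum enclosing circle.
The points at distance exactly r from the centre are Q, R — 2 points.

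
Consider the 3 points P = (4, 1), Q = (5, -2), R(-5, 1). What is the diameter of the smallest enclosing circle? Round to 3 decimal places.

Side lengths²: PQ² = 10, PR² = 81, QR² = 109.
Since QR² = 109 ≥ 81 + 10 = 91, the angle opposite QR is not acute, so the smallest enclosing circle has QR as diameter.
Centre = midpoint of QR = (0, -0.5), r² = 109/4 = 27.25.
Diameter = 2r = 2√(27.25) ≈ 10.440.

10.440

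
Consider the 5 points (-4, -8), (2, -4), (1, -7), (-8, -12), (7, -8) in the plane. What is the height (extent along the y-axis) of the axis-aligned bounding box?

8

max y = -4, min y = -12, so height = 8.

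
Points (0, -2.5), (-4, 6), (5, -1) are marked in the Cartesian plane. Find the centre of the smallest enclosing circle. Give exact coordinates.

Call the three points A, B, C in the order given.
Side lengths²: AB² = 88.25, AC² = 27.25, BC² = 130.
Since BC² = 130 ≥ 88.25 + 27.25 = 115.5, the angle opposite BC is not acute, so the smallest enclosing circle has BC as diameter.
Centre = midpoint of BC = (0.5, 2.5), r² = 130/4 = 32.5.
Centre = (0.5, 2.5).

(0.5, 2.5)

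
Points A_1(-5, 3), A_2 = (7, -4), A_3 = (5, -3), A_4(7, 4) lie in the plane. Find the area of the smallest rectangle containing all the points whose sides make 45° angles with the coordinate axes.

In coordinates u = x + y, v = x − y the rectangle is axis-aligned; the map (x,y)→(u,v) scales areas by 2.
u-values: -2, 3, 2, 11; range = 11 − (-2) = 13.
v-values: -8, 11, 8, 3; range = 11 − (-8) = 19.
Area = (13 × 19) / 2 = 123.5.

123.5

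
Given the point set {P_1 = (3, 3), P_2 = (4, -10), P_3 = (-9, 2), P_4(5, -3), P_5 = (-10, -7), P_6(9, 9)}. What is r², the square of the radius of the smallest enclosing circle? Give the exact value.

The minimum enclosing circle of a finite set is fixed by two of the points (as a diameter) or three (as a circumcircle).
The farthest pair is P_5–P_6 with squared distance 617. The circle on this segment as diameter has centre (-0.5, 1) and r² = 617/4 = 154.25.
Check P_1: distance² to centre = 16.25 ≤ 154.25, so it lies inside.
All remaining points lie in this disk, and no smaller disk contains both endpoints, so this is the minimum enclosing circle.

154.25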